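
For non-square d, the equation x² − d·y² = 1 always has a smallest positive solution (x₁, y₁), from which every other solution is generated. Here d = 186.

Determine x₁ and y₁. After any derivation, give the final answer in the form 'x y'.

√186 = [13; 1,1,1,3,4,3,1,1,1,26, …], period ℓ=10 (even) → k=9
i=0: a=13 ⇒ p=13, q=1
i=1: a=1 ⇒ p=14, q=1
i=2: a=1 ⇒ p=27, q=2
i=3: a=1 ⇒ p=41, q=3
i=4: a=3 ⇒ p=150, q=11
i=5: a=4 ⇒ p=641, q=47
i=6: a=3 ⇒ p=2073, q=152
i=7: a=1 ⇒ p=2714, q=199
i=8: a=1 ⇒ p=4787, q=351
i=9: a=1 ⇒ p=7501, q=550
→ (7501, 550).  Check: 7501²=56265001, 186·550²=56265000, difference 1.

7501 550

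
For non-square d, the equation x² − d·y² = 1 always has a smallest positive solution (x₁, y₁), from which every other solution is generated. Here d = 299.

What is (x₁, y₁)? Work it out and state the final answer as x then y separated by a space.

415 24

[17; 3,2,3,34] for √299; ℓ=4 ⇒ convergent index 3
a_0=17:  p_0=17·1+0=17,  q_0=17·0+1=1
a_1=3:  p_1=3·17+1=52,  q_1=3·1+0=3
a_2=2:  p_2=2·52+17=121,  q_2=2·3+1=7
a_3=3:  p_3=3·121+52=415,  q_3=3·7+3=24
fundamental: x₁=415, y₁=24  (since 172225 − 299·576 = 1)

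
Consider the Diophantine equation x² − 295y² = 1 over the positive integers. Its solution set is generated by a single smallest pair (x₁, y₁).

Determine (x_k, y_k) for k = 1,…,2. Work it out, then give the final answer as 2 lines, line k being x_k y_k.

2024999 117900
8201241900001 477494764200

√295 → a₀=17, period (5,1,2,3,2,6,2,3,2,1,5,34); ℓ=12 even so k=11
a_0=17:  p_0=17·1+0=17,  q_0=17·0+1=1
a_1=5:  p_1=5·17+1=86,  q_1=5·1+0=5
a_2=1:  p_2=1·86+17=103,  q_2=1·5+1=6
…
a_4=3:  p_4=3·292+103=979,  q_4=3·17+6=57
…
a_7=2:  p_7=2·14479+2250=31208,  q_7=2·843+131=1817
a_8=3:  p_8=3·31208+14479=108103,  q_8=3·1817+843=6294
a_9=2:  p_9=2·108103+31208=247414,  q_9=2·6294+1817=14405
a_10=1:  p_10=1·247414+108103=355517,  q_10=1·14405+6294=20699
a_11=5:  p_11=5·355517+247414=2024999,  q_11=5·20699+14405=117900
→ (2024999, 117900).  Check: 2024999²=4100620950001, 295·117900²=4100620950000, difference 1.
(2024999+117900√295)^2 = 8201241900001 + 477494764200√295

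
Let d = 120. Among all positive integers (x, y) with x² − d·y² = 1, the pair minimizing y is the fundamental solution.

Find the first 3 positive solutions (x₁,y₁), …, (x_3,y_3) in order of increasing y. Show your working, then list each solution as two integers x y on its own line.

11 1
241 22
5291 483

√120 = [10; 1,20, …], period ℓ=2 (even) → k=1
step 0: (10, 1)  from 10·(1,0) + (0,1)
step 1: (11, 1)  from 1·(10,1) + (1,0)
(x₁, y₁) = (11, 1);  11² − 120·1² = 1 ✓
(11+1√120)^2 = 241 + 22√120
(11+1√120)^3 = 5291 + 483√120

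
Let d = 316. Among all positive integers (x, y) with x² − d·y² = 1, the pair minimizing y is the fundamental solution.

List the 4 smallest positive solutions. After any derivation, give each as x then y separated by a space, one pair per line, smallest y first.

[17; 1,3,2,8,2,3,1,34] for √316; ℓ=8 ⇒ convergent index 7
i=0: a=17 ⇒ p=17, q=1
i=1: a=1 ⇒ p=18, q=1
i=2: a=3 ⇒ p=71, q=4
i=3: a=2 ⇒ p=160, q=9
i=4: a=8 ⇒ p=1351, q=76
…
i=6: a=3 ⇒ p=9937, q=559
i=7: a=1 ⇒ p=12799, q=720
fundamental: x₁=12799, y₁=720  (since 163814401 − 316·518400 = 1)
n=2: (12799,720)∘(12799,720) = (12799·12799+316·720·720, 12799·720+720·12799) = (327628801,18430560)
n=3: (327628801,18430560)∘(12799,720) = (12799·327628801+316·720·18430560, 12799·18430560+720·327628801) = (8386642035199,471785474160)
n=4: (8386642035199,471785474160)∘(12799,720) = (12799·8386642035199+316·720·471785474160, 12799·471785474160+720·8386642035199) = (214681262489395201,12076764549117120)

12799 720
327628801 18430560
8386642035199 471785474160
214681262489395201 12076764549117120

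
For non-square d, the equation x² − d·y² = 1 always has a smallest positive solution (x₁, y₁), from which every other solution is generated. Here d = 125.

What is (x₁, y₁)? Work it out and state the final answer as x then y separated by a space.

930249 83204

√125 → a₀=11, period (5,1,1,5,22); ℓ=5 odd so k=9
step 0: (11, 1)  from 11·(1,0) + (0,1)
…
step 2: (67, 6)  from 1·(56,5) + (11,1)
…
step 4: (682, 61)  from 5·(123,11) + (67,6)
step 5: (15127, 1353)  from 22·(682,61) + (123,11)
step 6: (76317, 6826)  from 5·(15127,1353) + (682,61)
…
step 8: (167761, 15005)  from 1·(91444,8179) + (76317,6826)
step 9: (930249, 83204)  from 5·(167761,15005) + (91444,8179)
→ (930249, 83204).  Check: 930249²=865363202001, 125·83204²=865363202000, difference 1.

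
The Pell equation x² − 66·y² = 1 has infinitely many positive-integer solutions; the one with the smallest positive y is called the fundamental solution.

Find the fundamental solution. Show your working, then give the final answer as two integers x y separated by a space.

√66 → a₀=8, period (8,16); ℓ=2 even so k=1
a_0=8:  p_0=8·1+0=8,  q_0=8·0+1=1
a_1=8:  p_1=8·8+1=65,  q_1=8·1+0=8
→ (65, 8).  Check: 65²=4225, 66·8²=4224, difference 1.

65 8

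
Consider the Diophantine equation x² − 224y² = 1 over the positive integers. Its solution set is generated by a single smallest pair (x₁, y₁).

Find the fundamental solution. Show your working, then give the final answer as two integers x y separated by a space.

15 1

√224 → a₀=14, period (1,28); ℓ=2 even so k=1
i=0: a=14 ⇒ p=14, q=1
i=1: a=1 ⇒ p=15, q=1
(x₁, y₁) = (15, 1);  15² − 224·1² = 1 ✓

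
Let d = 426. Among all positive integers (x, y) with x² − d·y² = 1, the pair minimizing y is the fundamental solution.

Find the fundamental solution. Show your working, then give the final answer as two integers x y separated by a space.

√426 = [20; 1,1,1,3,2,6,2,3,1,1,1,40, …], period ℓ=12 (even) → k=11
a_0=20:  p_0=20·1+0=20,  q_0=20·0+1=1
a_1=1:  p_1=1·20+1=21,  q_1=1·1+0=1
…
a_4=3:  p_4=3·62+41=227,  q_4=3·3+2=11
a_5=2:  p_5=2·227+62=516,  q_5=2·11+3=25
a_6=6:  p_6=6·516+227=3323,  q_6=6·25+11=161
a_7=2:  p_7=2·3323+516=7162,  q_7=2·161+25=347
a_8=3:  p_8=3·7162+3323=24809,  q_8=3·347+161=1202
a_9=1:  p_9=1·24809+7162=31971,  q_9=1·1202+347=1549
a_10=1:  p_10=1·31971+24809=56780,  q_10=1·1549+1202=2751
a_11=1:  p_11=1·56780+31971=88751,  q_11=1·2751+1549=4300
(x₁, y₁) = (88751, 4300);  88751² − 426·4300² = 1 ✓

88751 4300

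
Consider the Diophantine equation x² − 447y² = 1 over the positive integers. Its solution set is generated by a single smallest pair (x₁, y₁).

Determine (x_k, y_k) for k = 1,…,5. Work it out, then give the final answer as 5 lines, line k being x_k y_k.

√447 → a₀=21, period (7,42); ℓ=2 even so k=1
a_0=21:  p_0=21·1+0=21,  q_0=21·0+1=1
a_1=7:  p_1=7·21+1=148,  q_1=7·1+0=7
(x₁, y₁) = (148, 7);  148² − 447·7² = 1 ✓
n=2: (148,7)∘(148,7) = (148·148+447·7·7, 148·7+7·148) = (43807,2072)
n=3: (43807,2072)∘(148,7) = (148·43807+447·7·2072, 148·2072+7·43807) = (12966724,613305)
n=4: (12966724,613305)∘(148,7) = (148·12966724+447·7·613305, 148·613305+7·12966724) = (3838106497,181536208)
n=5: (3838106497,181536208)∘(148,7) = (148·3838106497+447·7·181536208, 148·181536208+7·3838106497) = (1136066556388,53734104263)

148 7
43807 2072
12966724 613305
3838106497 181536208
1136066556388 53734104263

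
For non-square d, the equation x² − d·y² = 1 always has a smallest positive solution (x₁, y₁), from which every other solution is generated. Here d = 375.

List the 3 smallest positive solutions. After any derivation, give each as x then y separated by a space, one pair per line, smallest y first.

15124 781
457470751 23623688
13837575261124 714569313843

√375 = [19; 2,1,2,1,5,1,2,1,2,38, …], period ℓ=10 (even) → k=9
step 0: (19, 1)  from 19·(1,0) + (0,1)
…
step 4: (213, 11)  from 1·(155,8) + (58,3)
…
step 7: (4086, 211)  from 2·(1433,74) + (1220,63)
step 8: (5519, 285)  from 1·(4086,211) + (1433,74)
step 9: (15124, 781)  from 2·(5519,285) + (4086,211)
fundamental: x₁=15124, y₁=781  (since 228735376 − 375·609961 = 1)
k=2:  x_2 = 15124·15124+375·781·781 = 457470751,  y_2 = 15124·781+781·15124 = 23623688
k=3:  x_3 = 15124·457470751+375·781·23623688 = 13837575261124,  y_3 = 15124·23623688+781·457470751 = 714569313843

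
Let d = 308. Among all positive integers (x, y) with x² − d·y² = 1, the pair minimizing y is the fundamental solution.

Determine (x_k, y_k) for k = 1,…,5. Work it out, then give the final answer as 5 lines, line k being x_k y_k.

√308 = [17; 1,1,4,1,1,34, …], period ℓ=6 (even) → k=5
k=0  a_k=17  p_k/q_k = 17/1
k=1  a_k=1  p_k/q_k = 18/1
…
k=4  a_k=1  p_k/q_k = 193/11
k=5  a_k=1  p_k/q_k = 351/20
→ (351, 20).  Check: 351²=123201, 308·20²=123200, difference 1.
k=2:  x_2 = 351·351+308·20·20 = 246401,  y_2 = 351·20+20·351 = 14040
k=3:  x_3 = 351·246401+308·20·14040 = 172973151,  y_3 = 351·14040+20·246401 = 9856060
k=4:  x_4 = 351·172973151+308·20·9856060 = 121426905601,  y_4 = 351·9856060+20·172973151 = 6918940080
k=5:  x_5 = 351·121426905601+308·20·6918940080 = 85241514758751,  y_5 = 351·6918940080+20·121426905601 = 4857086080100

351 20
246401 14040
172973151 9856060
121426905601 6918940080
85241514758751 4857086080100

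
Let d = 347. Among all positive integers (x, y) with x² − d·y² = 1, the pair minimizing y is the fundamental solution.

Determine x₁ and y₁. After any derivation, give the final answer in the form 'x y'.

[18; 1,1,1,2,4,…,1,1,36] for √347; ℓ=14 ⇒ convergent index 13
k=0  a_k=18  p_k/q_k = 18/1
k=1  a_k=1  p_k/q_k = 19/1
…
k=5  a_k=4  p_k/q_k = 652/35
…
k=7  a_k=17  p_k/q_k = 14269/766
…
k=9  a_k=4  p_k/q_k = 74549/4002
k=10  a_k=2  p_k/q_k = 164168/8813
k=11  a_k=1  p_k/q_k = 238717/12815
k=12  a_k=1  p_k/q_k = 402885/21628
k=13  a_k=1  p_k/q_k = 641602/34443
(x₁, y₁) = (641602, 34443);  641602² − 347·34443² = 1 ✓

641602 34443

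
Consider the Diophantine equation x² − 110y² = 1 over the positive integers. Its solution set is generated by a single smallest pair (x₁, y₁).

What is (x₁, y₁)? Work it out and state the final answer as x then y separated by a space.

21 2

d=110: √d = [10; 2,20] (ℓ=2, even), read p_1/q_1
i=0: a=10 ⇒ p=10, q=1
i=1: a=2 ⇒ p=21, q=2
fundamental: x₁=21, y₁=2  (since 441 − 110·4 = 1)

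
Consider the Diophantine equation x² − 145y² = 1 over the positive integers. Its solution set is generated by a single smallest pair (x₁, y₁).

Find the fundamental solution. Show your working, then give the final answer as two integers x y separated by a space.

d=145: √d = [12; 24] (ℓ=1, odd), read p_1/q_1
step 0: (12, 1)  from 12·(1,0) + (0,1)
step 1: (289, 24)  from 24·(12,1) + (1,0)
→ (289, 24).  Check: 289²=83521, 145·24²=83520, difference 1.

289 24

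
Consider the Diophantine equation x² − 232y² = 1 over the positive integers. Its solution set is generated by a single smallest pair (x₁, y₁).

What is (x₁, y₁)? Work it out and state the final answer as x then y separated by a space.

19603 1287

d=232: √d = [15; 4,3,7,3,4,30] (ℓ=6, even), read p_5/q_5
i=0: a=15 ⇒ p=15, q=1
…
i=2: a=3 ⇒ p=198, q=13
…
i=4: a=3 ⇒ p=4539, q=298
i=5: a=4 ⇒ p=19603, q=1287
→ (19603, 1287).  Check: 19603²=384277609, 232·1287²=384277608, difference 1.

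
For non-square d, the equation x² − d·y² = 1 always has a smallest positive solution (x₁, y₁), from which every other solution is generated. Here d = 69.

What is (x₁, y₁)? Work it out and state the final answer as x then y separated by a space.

7775 936

√69 = [8; 3,3,1,4,1,3,3,16, …], period ℓ=8 (even) → k=7
a_0=8:  p_0=8·1+0=8,  q_0=8·0+1=1
a_1=3:  p_1=3·8+1=25,  q_1=3·1+0=3
a_2=3:  p_2=3·25+8=83,  q_2=3·3+1=10
a_3=1:  p_3=1·83+25=108,  q_3=1·10+3=13
…
a_6=3:  p_6=3·623+515=2384,  q_6=3·75+62=287
a_7=3:  p_7=3·2384+623=7775,  q_7=3·287+75=936
(x₁, y₁) = (7775, 936);  7775² − 69·936² = 1 ✓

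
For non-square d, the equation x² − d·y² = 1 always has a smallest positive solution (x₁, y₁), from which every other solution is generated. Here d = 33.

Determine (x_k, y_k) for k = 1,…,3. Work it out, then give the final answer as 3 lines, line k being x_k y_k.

√33 = [5; 1,2,1,10, …], period ℓ=4 (even) → k=3
i=0: a=5 ⇒ p=5, q=1
…
i=2: a=2 ⇒ p=17, q=3
i=3: a=1 ⇒ p=23, q=4
(x₁, y₁) = (23, 4);  23² − 33·4² = 1 ✓
n=2: (23,4)∘(23,4) = (23·23+33·4·4, 23·4+4·23) = (1057,184)
n=3: (1057,184)∘(23,4) = (23·1057+33·4·184, 23·184+4·1057) = (48599,8460)

23 4
1057 184
48599 8460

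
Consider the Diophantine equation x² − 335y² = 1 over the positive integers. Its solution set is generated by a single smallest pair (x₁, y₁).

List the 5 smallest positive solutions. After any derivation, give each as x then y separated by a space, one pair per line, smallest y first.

604 33
729631 39864
881393644 48155679
1064722792321 58172020368
1286184251730124 70271752448865

√335 = [18; 3,3,3,36, …], period ℓ=4 (even) → k=3
k=0  a_k=18  p_k/q_k = 18/1
k=1  a_k=3  p_k/q_k = 55/3
k=2  a_k=3  p_k/q_k = 183/10
k=3  a_k=3  p_k/q_k = 604/33
(x₁, y₁) = (604, 33);  604² − 335·33² = 1 ✓
k=2:  x_2 = 604·604+335·33·33 = 729631,  y_2 = 604·33+33·604 = 39864
k=3:  x_3 = 604·729631+335·33·39864 = 881393644,  y_3 = 604·39864+33·729631 = 48155679
k=4:  x_4 = 604·881393644+335·33·48155679 = 1064722792321,  y_4 = 604·48155679+33·881393644 = 58172020368
k=5:  x_5 = 604·1064722792321+335·33·58172020368 = 1286184251730124,  y_5 = 604·58172020368+33·1064722792321 = 70271752448865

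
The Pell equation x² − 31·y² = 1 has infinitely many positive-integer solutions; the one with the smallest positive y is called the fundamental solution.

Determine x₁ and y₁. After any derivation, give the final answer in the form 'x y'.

1520 273

√31 → a₀=5, period (1,1,3,5,3,1,1,10); ℓ=8 even so k=7
a_0=5:  p_0=5·1+0=5,  q_0=5·0+1=1
a_1=1:  p_1=1·5+1=6,  q_1=1·1+0=1
…
a_6=1:  p_6=1·657+206=863,  q_6=1·118+37=155
a_7=1:  p_7=1·863+657=1520,  q_7=1·155+118=273
(x₁, y₁) = (1520, 273);  1520² − 31·273² = 1 ✓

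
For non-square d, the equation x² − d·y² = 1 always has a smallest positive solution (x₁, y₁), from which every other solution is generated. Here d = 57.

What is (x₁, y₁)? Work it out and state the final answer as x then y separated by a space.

[7; 1,1,4,1,1,14] for √57; ℓ=6 ⇒ convergent index 5
k=0  a_k=7  p_k/q_k = 7/1
k=1  a_k=1  p_k/q_k = 8/1
…
k=4  a_k=1  p_k/q_k = 83/11
k=5  a_k=1  p_k/q_k = 151/20
→ (151, 20).  Check: 151²=22801, 57·20²=22800, difference 1.

151 20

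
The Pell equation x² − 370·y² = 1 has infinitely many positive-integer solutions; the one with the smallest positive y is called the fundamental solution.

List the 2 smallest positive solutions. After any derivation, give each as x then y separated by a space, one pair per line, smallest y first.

√370 → a₀=19, period (4,4,38); ℓ=3 odd so k=5
i=0: a=19 ⇒ p=19, q=1
i=1: a=4 ⇒ p=77, q=4
i=2: a=4 ⇒ p=327, q=17
i=3: a=38 ⇒ p=12503, q=650
i=4: a=4 ⇒ p=50339, q=2617
i=5: a=4 ⇒ p=213859, q=11118
fundamental: x₁=213859, y₁=11118  (since 45735671881 − 370·123609924 = 1)
(213859+11118√370)^2 = 91471343761 + 4755368724√370

213859 11118
91471343761 4755368724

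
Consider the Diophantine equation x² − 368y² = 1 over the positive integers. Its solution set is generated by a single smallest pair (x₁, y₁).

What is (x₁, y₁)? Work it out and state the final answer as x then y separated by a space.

1151 60

√368 = [19; 5,2,5,38, …], period ℓ=4 (even) → k=3
k=0  a_k=19  p_k/q_k = 19/1
k=1  a_k=5  p_k/q_k = 96/5
k=2  a_k=2  p_k/q_k = 211/11
k=3  a_k=5  p_k/q_k = 1151/60
→ (1151, 60).  Check: 1151²=1324801, 368·60²=1324800, difference 1.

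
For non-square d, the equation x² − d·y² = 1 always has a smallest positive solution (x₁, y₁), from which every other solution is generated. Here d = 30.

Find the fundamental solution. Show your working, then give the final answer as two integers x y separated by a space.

[5; 2,10] for √30; ℓ=2 ⇒ convergent index 1
k=0  a_k=5  p_k/q_k = 5/1
k=1  a_k=2  p_k/q_k = 11/2
→ (11, 2).  Check: 11²=121, 30·2²=120, difference 1.

11 2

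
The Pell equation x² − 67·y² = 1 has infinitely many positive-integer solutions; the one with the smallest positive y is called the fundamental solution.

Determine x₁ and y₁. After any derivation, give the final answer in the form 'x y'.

√67 → a₀=8, period (5,2,1,1,7,1,1,2,5,16); ℓ=10 even so k=9
step 0: (8, 1)  from 8·(1,0) + (0,1)
step 1: (41, 5)  from 5·(8,1) + (1,0)
…
step 3: (131, 16)  from 1·(90,11) + (41,5)
step 4: (221, 27)  from 1·(131,16) + (90,11)
step 5: (1678, 205)  from 7·(221,27) + (131,16)
step 6: (1899, 232)  from 1·(1678,205) + (221,27)
step 7: (3577, 437)  from 1·(1899,232) + (1678,205)
step 8: (9053, 1106)  from 2·(3577,437) + (1899,232)
step 9: (48842, 5967)  from 5·(9053,1106) + (3577,437)
(x₁, y₁) = (48842, 5967);  48842² − 67·5967² = 1 ✓

48842 5967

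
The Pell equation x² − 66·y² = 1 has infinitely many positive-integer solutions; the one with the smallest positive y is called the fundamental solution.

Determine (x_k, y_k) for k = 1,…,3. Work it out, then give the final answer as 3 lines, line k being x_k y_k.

65 8
8449 1040
1098305 135192

[8; 8,16] for √66; ℓ=2 ⇒ convergent index 1
i=0: a=8 ⇒ p=8, q=1
i=1: a=8 ⇒ p=65, q=8
(x₁, y₁) = (65, 8);  65² − 66·8² = 1 ✓
k=2:  x_2 = 65·65+66·8·8 = 8449,  y_2 = 65·8+8·65 = 1040
k=3:  x_3 = 65·8449+66·8·1040 = 1098305,  y_3 = 65·1040+8·8449 = 135192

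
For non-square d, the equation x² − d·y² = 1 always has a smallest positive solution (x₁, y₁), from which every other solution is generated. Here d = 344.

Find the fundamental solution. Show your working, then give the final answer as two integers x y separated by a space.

√344 = [18; 1,1,4,1,3,1,4,1,1,36, …], period ℓ=10 (even) → k=9
step 0: (18, 1)  from 18·(1,0) + (0,1)
…
step 2: (37, 2)  from 1·(19,1) + (18,1)
step 3: (167, 9)  from 4·(37,2) + (19,1)
…
step 5: (779, 42)  from 3·(204,11) + (167,9)
…
step 8: (5694, 307)  from 1·(4711,254) + (983,53)
step 9: (10405, 561)  from 1·(5694,307) + (4711,254)
fundamental: x₁=10405, y₁=561  (since 108264025 − 344·314721 = 1)

10405 561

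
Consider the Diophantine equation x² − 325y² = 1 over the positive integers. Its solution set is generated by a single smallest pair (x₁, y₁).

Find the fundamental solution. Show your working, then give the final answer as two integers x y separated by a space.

d=325: √d = [18; 36] (ℓ=1, odd), read p_1/q_1
k=0  a_k=18  p_k/q_k = 18/1
k=1  a_k=36  p_k/q_k = 649/36
→ (649, 36).  Check: 649²=421201, 325·36²=421200, difference 1.

649 36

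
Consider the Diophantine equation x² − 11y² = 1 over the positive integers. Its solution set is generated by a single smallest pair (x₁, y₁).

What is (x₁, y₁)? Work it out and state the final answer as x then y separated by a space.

[3; 3,6] for √11; ℓ=2 ⇒ convergent index 1
k=0  a_k=3  p_k/q_k = 3/1
k=1  a_k=3  p_k/q_k = 10/3
→ (10, 3).  Check: 10²=100, 11·3²=99, difference 1.

10 3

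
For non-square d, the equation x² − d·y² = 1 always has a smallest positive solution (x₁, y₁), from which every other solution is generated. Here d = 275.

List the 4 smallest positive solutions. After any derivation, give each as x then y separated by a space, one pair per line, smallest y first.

√275 = [16; 1,1,2,1,1,32, …], period ℓ=6 (even) → k=5
i=0: a=16 ⇒ p=16, q=1
…
i=2: a=1 ⇒ p=33, q=2
i=3: a=2 ⇒ p=83, q=5
i=4: a=1 ⇒ p=116, q=7
i=5: a=1 ⇒ p=199, q=12
→ (199, 12).  Check: 199²=39601, 275·12²=39600, difference 1.
(x_2, y_2) = (199·199 + 275·12·12, 199·12 + 12·199) = (79201, 4776)
(x_3, y_3) = (199·79201 + 275·12·4776, 199·4776 + 12·79201) = (31521799, 1900836)
(x_4, y_4) = (199·31521799 + 275·12·1900836, 199·1900836 + 12·31521799) = (12545596801, 756527952)

199 12
79201 4776
31521799 1900836
12545596801 756527952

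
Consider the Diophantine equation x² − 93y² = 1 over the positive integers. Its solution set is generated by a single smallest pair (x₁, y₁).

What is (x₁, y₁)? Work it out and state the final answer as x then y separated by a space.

√93 → a₀=9, period (1,1,1,4,6,4,1,1,1,18); ℓ=10 even so k=9
k=0  a_k=9  p_k/q_k = 9/1
k=1  a_k=1  p_k/q_k = 10/1
k=2  a_k=1  p_k/q_k = 19/2
k=3  a_k=1  p_k/q_k = 29/3
…
k=7  a_k=1  p_k/q_k = 4330/449
k=8  a_k=1  p_k/q_k = 7821/811
k=9  a_k=1  p_k/q_k = 12151/1260
→ (12151, 1260).  Check: 12151²=147646801, 93·1260²=147646800, difference 1.

12151 1260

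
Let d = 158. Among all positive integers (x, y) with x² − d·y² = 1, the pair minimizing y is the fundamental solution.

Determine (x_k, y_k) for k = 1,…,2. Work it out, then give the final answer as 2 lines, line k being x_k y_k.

√158 = [12; 1,1,3,12,3,1,1,24, …], period ℓ=8 (even) → k=7
i=0: a=12 ⇒ p=12, q=1
…
i=4: a=12 ⇒ p=1081, q=86
…
i=6: a=1 ⇒ p=4412, q=351
i=7: a=1 ⇒ p=7743, q=616
(x₁, y₁) = (7743, 616);  7743² − 158·616² = 1 ✓
(x_2, y_2) = (7743·7743 + 158·616·616, 7743·616 + 616·7743) = (119908097, 9539376)

7743 616
119908097 9539376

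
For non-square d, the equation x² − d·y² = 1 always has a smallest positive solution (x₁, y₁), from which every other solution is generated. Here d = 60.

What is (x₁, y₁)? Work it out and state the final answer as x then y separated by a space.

31 4

d=60: √d = [7; 1,2,1,14] (ℓ=4, even), read p_3/q_3
i=0: a=7 ⇒ p=7, q=1
i=1: a=1 ⇒ p=8, q=1
i=2: a=2 ⇒ p=23, q=3
i=3: a=1 ⇒ p=31, q=4
fundamental: x₁=31, y₁=4  (since 961 − 60·16 = 1)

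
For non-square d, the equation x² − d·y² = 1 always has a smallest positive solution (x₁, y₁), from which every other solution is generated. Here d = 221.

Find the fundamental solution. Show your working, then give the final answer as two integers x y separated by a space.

[14; 1,6,2,6,1,28] for √221; ℓ=6 ⇒ convergent index 5
step 0: (14, 1)  from 14·(1,0) + (0,1)
…
step 2: (104, 7)  from 6·(15,1) + (14,1)
…
step 4: (1442, 97)  from 6·(223,15) + (104,7)
step 5: (1665, 112)  from 1·(1442,97) + (223,15)
→ (1665, 112).  Check: 1665²=2772225, 221·112²=2772224, difference 1.

1665 112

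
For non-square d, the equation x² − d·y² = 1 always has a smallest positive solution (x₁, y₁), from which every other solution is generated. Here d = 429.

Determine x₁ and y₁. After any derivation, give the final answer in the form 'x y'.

√429 = [20; 1,2,2,9,1,12,1,9,2,2,1,40, …], period ℓ=12 (even) → k=11
k=0  a_k=20  p_k/q_k = 20/1
k=1  a_k=1  p_k/q_k = 21/1
…
k=3  a_k=2  p_k/q_k = 145/7
…
k=10  a_k=2  p_k/q_k = 1085636/52415
k=11  a_k=1  p_k/q_k = 1524095/73584
(x₁, y₁) = (1524095, 73584);  1524095² − 429·73584² = 1 ✓

1524095 73584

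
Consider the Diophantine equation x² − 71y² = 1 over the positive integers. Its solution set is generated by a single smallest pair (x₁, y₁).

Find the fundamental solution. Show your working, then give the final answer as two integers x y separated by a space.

3480 413

[8; 2,2,1,7,1,2,2,16] for √71; ℓ=8 ⇒ convergent index 7
step 0: (8, 1)  from 8·(1,0) + (0,1)
…
step 2: (42, 5)  from 2·(17,2) + (8,1)
…
step 4: (455, 54)  from 7·(59,7) + (42,5)
…
step 6: (1483, 176)  from 2·(514,61) + (455,54)
step 7: (3480, 413)  from 2·(1483,176) + (514,61)
→ (3480, 413).  Check: 3480²=12110400, 71·413²=12110399, difference 1.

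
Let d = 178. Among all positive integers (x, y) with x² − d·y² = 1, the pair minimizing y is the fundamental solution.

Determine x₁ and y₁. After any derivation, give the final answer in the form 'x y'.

1601 120

d=178: √d = [13; 2,1,12,1,2,26] (ℓ=6, even), read p_5/q_5
i=0: a=13 ⇒ p=13, q=1
…
i=3: a=12 ⇒ p=507, q=38
i=4: a=1 ⇒ p=547, q=41
i=5: a=2 ⇒ p=1601, q=120
fundamental: x₁=1601, y₁=120  (since 2563201 − 178·14400 = 1)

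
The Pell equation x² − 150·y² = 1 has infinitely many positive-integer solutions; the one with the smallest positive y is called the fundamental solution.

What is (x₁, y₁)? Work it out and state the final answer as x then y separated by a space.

d=150: √d = [12; 4,24] (ℓ=2, even), read p_1/q_1
i=0: a=12 ⇒ p=12, q=1
i=1: a=4 ⇒ p=49, q=4
(x₁, y₁) = (49, 4);  49² − 150·4² = 1 ✓

49 4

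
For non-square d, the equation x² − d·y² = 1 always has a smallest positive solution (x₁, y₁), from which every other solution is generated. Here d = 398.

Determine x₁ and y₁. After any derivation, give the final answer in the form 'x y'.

d=398: √d = [19; 1,18,1,38] (ℓ=4, even), read p_3/q_3
i=0: a=19 ⇒ p=19, q=1
i=1: a=1 ⇒ p=20, q=1
i=2: a=18 ⇒ p=379, q=19
i=3: a=1 ⇒ p=399, q=20
fundamental: x₁=399, y₁=20  (since 159201 − 398·400 = 1)

399 20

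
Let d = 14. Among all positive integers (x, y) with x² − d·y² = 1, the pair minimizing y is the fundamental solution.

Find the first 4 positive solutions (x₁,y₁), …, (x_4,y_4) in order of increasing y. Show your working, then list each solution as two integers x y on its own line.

[3; 1,2,1,6] for √14; ℓ=4 ⇒ convergent index 3
i=0: a=3 ⇒ p=3, q=1
i=1: a=1 ⇒ p=4, q=1
i=2: a=2 ⇒ p=11, q=3
i=3: a=1 ⇒ p=15, q=4
→ (15, 4).  Check: 15²=225, 14·4²=224, difference 1.
(15+4√14)^2 = 449 + 120√14
(15+4√14)^3 = 13455 + 3596√14
(15+4√14)^4 = 403201 + 107760√14

15 4
449 120
13455 3596
403201 107760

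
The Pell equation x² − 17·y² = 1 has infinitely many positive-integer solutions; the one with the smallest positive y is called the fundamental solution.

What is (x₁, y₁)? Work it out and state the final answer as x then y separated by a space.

√17 = [4; 8, …], period ℓ=1 (odd) → k=1
i=0: a=4 ⇒ p=4, q=1
i=1: a=8 ⇒ p=33, q=8
(x₁, y₁) = (33, 8);  33² − 17·8² = 1 ✓

33 8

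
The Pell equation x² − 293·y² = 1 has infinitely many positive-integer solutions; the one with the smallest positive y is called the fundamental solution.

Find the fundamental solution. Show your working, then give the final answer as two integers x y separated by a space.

12320649 719780

√293 = [17; 8,1,1,8,34, …], period ℓ=5 (odd) → k=9
k=0  a_k=17  p_k/q_k = 17/1
k=1  a_k=8  p_k/q_k = 137/8
k=2  a_k=1  p_k/q_k = 154/9
k=3  a_k=1  p_k/q_k = 291/17
k=4  a_k=8  p_k/q_k = 2482/145
…
k=6  a_k=8  p_k/q_k = 679914/39721
k=7  a_k=1  p_k/q_k = 764593/44668
k=8  a_k=1  p_k/q_k = 1444507/84389
k=9  a_k=8  p_k/q_k = 12320649/719780
(x₁, y₁) = (12320649, 719780);  12320649² − 293·719780² = 1 ✓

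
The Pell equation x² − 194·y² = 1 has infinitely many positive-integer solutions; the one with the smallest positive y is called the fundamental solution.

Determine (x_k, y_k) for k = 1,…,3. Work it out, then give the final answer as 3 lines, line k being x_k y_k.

195 14
76049 5460
29658915 2129386

[13; 1,12,1,26] for √194; ℓ=4 ⇒ convergent index 3
i=0: a=13 ⇒ p=13, q=1
i=1: a=1 ⇒ p=14, q=1
i=2: a=12 ⇒ p=181, q=13
i=3: a=1 ⇒ p=195, q=14
→ (195, 14).  Check: 195²=38025, 194·14²=38024, difference 1.
(195+14√194)^2 = 76049 + 5460√194
(195+14√194)^3 = 29658915 + 2129386√194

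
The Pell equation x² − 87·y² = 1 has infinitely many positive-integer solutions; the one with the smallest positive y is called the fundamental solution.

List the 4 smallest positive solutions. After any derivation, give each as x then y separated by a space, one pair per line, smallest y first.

[9; 3,18] for √87; ℓ=2 ⇒ convergent index 1
i=0: a=9 ⇒ p=9, q=1
i=1: a=3 ⇒ p=28, q=3
→ (28, 3).  Check: 28²=784, 87·3²=783, difference 1.
k=2:  x_2 = 28·28+87·3·3 = 1567,  y_2 = 28·3+3·28 = 168
k=3:  x_3 = 28·1567+87·3·168 = 87724,  y_3 = 28·168+3·1567 = 9405
k=4:  x_4 = 28·87724+87·3·9405 = 4910977,  y_4 = 28·9405+3·87724 = 526512

28 3
1567 168
87724 9405
4910977 526512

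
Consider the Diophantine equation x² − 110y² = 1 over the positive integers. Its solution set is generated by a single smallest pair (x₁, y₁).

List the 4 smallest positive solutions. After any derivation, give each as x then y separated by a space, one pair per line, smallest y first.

√110 → a₀=10, period (2,20); ℓ=2 even so k=1
step 0: (10, 1)  from 10·(1,0) + (0,1)
step 1: (21, 2)  from 2·(10,1) + (1,0)
→ (21, 2).  Check: 21²=441, 110·2²=440, difference 1.
k=2:  x_2 = 21·21+110·2·2 = 881,  y_2 = 21·2+2·21 = 84
k=3:  x_3 = 21·881+110·2·84 = 36981,  y_3 = 21·84+2·881 = 3526
k=4:  x_4 = 21·36981+110·2·3526 = 1552321,  y_4 = 21·3526+2·36981 = 148008

21 2
881 84
36981 3526
1552321 148008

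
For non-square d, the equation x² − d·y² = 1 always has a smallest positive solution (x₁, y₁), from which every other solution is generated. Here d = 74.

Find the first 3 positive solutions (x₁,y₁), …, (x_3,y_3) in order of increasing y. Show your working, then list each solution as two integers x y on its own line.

√74 = [8; 1,1,1,1,16, …], period ℓ=5 (odd) → k=9
step 0: (8, 1)  from 8·(1,0) + (0,1)
…
step 2: (17, 2)  from 1·(9,1) + (8,1)
…
step 8: (2228, 259)  from 1·(1471,171) + (757,88)
step 9: (3699, 430)  from 1·(2228,259) + (1471,171)
fundamental: x₁=3699, y₁=430  (since 13682601 − 74·184900 = 1)
k=2:  x_2 = 3699·3699+74·430·430 = 27365201,  y_2 = 3699·430+430·3699 = 3181140
k=3:  x_3 = 3699·27365201+74·430·3181140 = 202447753299,  y_3 = 3699·3181140+430·27365201 = 23534073290

3699 430
27365201 3181140
202447753299 23534073290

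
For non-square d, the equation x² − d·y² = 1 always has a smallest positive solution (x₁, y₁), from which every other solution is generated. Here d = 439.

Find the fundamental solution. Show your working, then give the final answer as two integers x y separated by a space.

√439 = [20; 1,19,1,40, …], period ℓ=4 (even) → k=3
k=0  a_k=20  p_k/q_k = 20/1
…
k=2  a_k=19  p_k/q_k = 419/20
k=3  a_k=1  p_k/q_k = 440/21
(x₁, y₁) = (440, 21);  440² − 439·21² = 1 ✓

440 21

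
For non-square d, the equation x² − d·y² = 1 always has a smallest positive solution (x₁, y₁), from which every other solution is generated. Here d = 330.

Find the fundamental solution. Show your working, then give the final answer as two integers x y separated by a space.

109 6

d=330: √d = [18; 6,36] (ℓ=2, even), read p_1/q_1
step 0: (18, 1)  from 18·(1,0) + (0,1)
step 1: (109, 6)  from 6·(18,1) + (1,0)
fundamental: x₁=109, y₁=6  (since 11881 − 330·36 = 1)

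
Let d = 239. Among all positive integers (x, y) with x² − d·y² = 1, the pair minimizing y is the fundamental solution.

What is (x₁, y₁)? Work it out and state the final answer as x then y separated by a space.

6195120 400729

d=239: √d = [15; 2,5,1,2,4,15,4,2,1,5,2,30] (ℓ=12, even), read p_11/q_11
step 0: (15, 1)  from 15·(1,0) + (0,1)
step 1: (31, 2)  from 2·(15,1) + (1,0)
…
step 6: (37907, 2452)  from 15·(2489,161) + (572,37)
step 7: (154117, 9969)  from 4·(37907,2452) + (2489,161)
…
step 9: (500258, 32359)  from 1·(346141,22390) + (154117,9969)
step 10: (2847431, 184185)  from 5·(500258,32359) + (346141,22390)
step 11: (6195120, 400729)  from 2·(2847431,184185) + (500258,32359)
(x₁, y₁) = (6195120, 400729);  6195120² − 239·400729² = 1 ✓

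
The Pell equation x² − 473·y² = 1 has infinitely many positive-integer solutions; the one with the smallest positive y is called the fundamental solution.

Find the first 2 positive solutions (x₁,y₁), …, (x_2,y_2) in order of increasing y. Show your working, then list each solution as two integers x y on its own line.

√473 = [21; 1,2,1,42, …], period ℓ=4 (even) → k=3
a_0=21:  p_0=21·1+0=21,  q_0=21·0+1=1
…
a_2=2:  p_2=2·22+21=65,  q_2=2·1+1=3
a_3=1:  p_3=1·65+22=87,  q_3=1·3+1=4
(x₁, y₁) = (87, 4);  87² − 473·4² = 1 ✓
k=2:  x_2 = 87·87+473·4·4 = 15137,  y_2 = 87·4+4·87 = 696

87 4
15137 696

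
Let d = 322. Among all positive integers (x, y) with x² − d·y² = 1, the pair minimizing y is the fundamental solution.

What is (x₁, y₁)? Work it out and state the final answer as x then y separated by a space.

323 18

√322 = [17; 1,16,1,34, …], period ℓ=4 (even) → k=3
k=0  a_k=17  p_k/q_k = 17/1
k=1  a_k=1  p_k/q_k = 18/1
k=2  a_k=16  p_k/q_k = 305/17
k=3  a_k=1  p_k/q_k = 323/18
fundamental: x₁=323, y₁=18  (since 104329 − 322·324 = 1)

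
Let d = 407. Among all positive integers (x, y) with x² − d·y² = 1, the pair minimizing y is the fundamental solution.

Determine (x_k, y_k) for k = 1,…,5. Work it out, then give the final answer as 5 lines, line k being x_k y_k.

√407 → a₀=20, period (5,1,2,1,5,40); ℓ=6 even so k=5
k=0  a_k=20  p_k/q_k = 20/1
k=1  a_k=5  p_k/q_k = 101/5
k=2  a_k=1  p_k/q_k = 121/6
…
k=4  a_k=1  p_k/q_k = 464/23
k=5  a_k=5  p_k/q_k = 2663/132
(x₁, y₁) = (2663, 132);  2663² − 407·132² = 1 ✓
k=2:  x_2 = 2663·2663+407·132·132 = 14183137,  y_2 = 2663·132+132·2663 = 703032
k=3:  x_3 = 2663·14183137+407·132·703032 = 75539384999,  y_3 = 2663·703032+132·14183137 = 3744348300
k=4:  x_4 = 2663·75539384999+407·132·3744348300 = 402322750321537,  y_4 = 2663·3744348300+132·75539384999 = 19942398342768
k=5:  x_5 = 2663·402322750321537+407·132·19942398342768 = 2142770892673121063,  y_5 = 2663·19942398342768+132·402322750321537 = 106213209829234068

2663 132
14183137 703032
75539384999 3744348300
402322750321537 19942398342768
2142770892673121063 106213209829234068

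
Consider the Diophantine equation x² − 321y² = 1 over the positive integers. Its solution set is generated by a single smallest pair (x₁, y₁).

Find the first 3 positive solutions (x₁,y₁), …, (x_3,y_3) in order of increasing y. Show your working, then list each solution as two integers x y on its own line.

√321 → a₀=17, period (1,10,1,34); ℓ=4 even so k=3
a_0=17:  p_0=17·1+0=17,  q_0=17·0+1=1
…
a_2=10:  p_2=10·18+17=197,  q_2=10·1+1=11
a_3=1:  p_3=1·197+18=215,  q_3=1·11+1=12
fundamental: x₁=215, y₁=12  (since 46225 − 321·144 = 1)
(x_2, y_2) = (215·215 + 321·12·12, 215·12 + 12·215) = (92449, 5160)
(x_3, y_3) = (215·92449 + 321·12·5160, 215·5160 + 12·92449) = (39752855, 2218788)

215 12
92449 5160
39752855 2218788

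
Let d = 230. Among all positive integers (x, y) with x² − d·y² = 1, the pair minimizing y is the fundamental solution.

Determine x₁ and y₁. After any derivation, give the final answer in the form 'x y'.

91 6

[15; 6,30] for √230; ℓ=2 ⇒ convergent index 1
a_0=15:  p_0=15·1+0=15,  q_0=15·0+1=1
a_1=6:  p_1=6·15+1=91,  q_1=6·1+0=6
(x₁, y₁) = (91, 6);  91² − 230·6² = 1 ✓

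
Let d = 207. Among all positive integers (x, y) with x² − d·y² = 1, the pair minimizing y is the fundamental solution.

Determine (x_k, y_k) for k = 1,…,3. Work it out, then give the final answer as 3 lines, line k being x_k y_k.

√207 → a₀=14, period (2,1,1,2,1,1,2,28); ℓ=8 even so k=7
a_0=14:  p_0=14·1+0=14,  q_0=14·0+1=1
a_1=2:  p_1=2·14+1=29,  q_1=2·1+0=2
a_2=1:  p_2=1·29+14=43,  q_2=1·2+1=3
…
a_4=2:  p_4=2·72+43=187,  q_4=2·5+3=13
a_5=1:  p_5=1·187+72=259,  q_5=1·13+5=18
a_6=1:  p_6=1·259+187=446,  q_6=1·18+13=31
a_7=2:  p_7=2·446+259=1151,  q_7=2·31+18=80
(x₁, y₁) = (1151, 80);  1151² − 207·80² = 1 ✓
(1151+80√207)^2 = 2649601 + 184160√207
(1151+80√207)^3 = 6099380351 + 423936240√207

1151 80
2649601 184160
6099380351 423936240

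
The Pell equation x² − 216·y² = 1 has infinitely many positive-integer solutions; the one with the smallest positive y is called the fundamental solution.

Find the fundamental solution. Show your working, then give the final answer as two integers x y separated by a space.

d=216: √d = [14; 1,2,3,2,1,28] (ℓ=6, even), read p_5/q_5
step 0: (14, 1)  from 14·(1,0) + (0,1)
…
step 2: (44, 3)  from 2·(15,1) + (14,1)
step 3: (147, 10)  from 3·(44,3) + (15,1)
step 4: (338, 23)  from 2·(147,10) + (44,3)
step 5: (485, 33)  from 1·(338,23) + (147,10)
→ (485, 33).  Check: 485²=235225, 216·33²=235224, difference 1.

485 33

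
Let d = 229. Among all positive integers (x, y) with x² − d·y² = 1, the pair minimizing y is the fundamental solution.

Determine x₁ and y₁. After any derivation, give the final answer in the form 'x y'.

5848201 386460

√229 → a₀=15, period (7,1,1,7,30); ℓ=5 odd so k=9
k=0  a_k=15  p_k/q_k = 15/1
…
k=3  a_k=1  p_k/q_k = 227/15
k=4  a_k=7  p_k/q_k = 1710/113
…
k=6  a_k=7  p_k/q_k = 362399/23948
k=7  a_k=1  p_k/q_k = 413926/27353
k=8  a_k=1  p_k/q_k = 776325/51301
k=9  a_k=7  p_k/q_k = 5848201/386460
(x₁, y₁) = (5848201, 386460);  5848201² − 229·386460² = 1 ✓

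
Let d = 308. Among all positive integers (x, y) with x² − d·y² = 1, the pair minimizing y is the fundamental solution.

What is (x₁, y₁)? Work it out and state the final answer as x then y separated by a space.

d=308: √d = [17; 1,1,4,1,1,34] (ℓ=6, even), read p_5/q_5
i=0: a=17 ⇒ p=17, q=1
…
i=4: a=1 ⇒ p=193, q=11
i=5: a=1 ⇒ p=351, q=20
(x₁, y₁) = (351, 20);  351² − 308·20² = 1 ✓

351 20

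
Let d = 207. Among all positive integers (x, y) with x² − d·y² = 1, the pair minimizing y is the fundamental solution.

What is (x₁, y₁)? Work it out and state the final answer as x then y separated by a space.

d=207: √d = [14; 2,1,1,2,1,1,2,28] (ℓ=8, even), read p_7/q_7
step 0: (14, 1)  from 14·(1,0) + (0,1)
step 1: (29, 2)  from 2·(14,1) + (1,0)
…
step 3: (72, 5)  from 1·(43,3) + (29,2)
step 4: (187, 13)  from 2·(72,5) + (43,3)
step 5: (259, 18)  from 1·(187,13) + (72,5)
step 6: (446, 31)  from 1·(259,18) + (187,13)
step 7: (1151, 80)  from 2·(446,31) + (259,18)
(x₁, y₁) = (1151, 80);  1151² − 207·80² = 1 ✓

1151 80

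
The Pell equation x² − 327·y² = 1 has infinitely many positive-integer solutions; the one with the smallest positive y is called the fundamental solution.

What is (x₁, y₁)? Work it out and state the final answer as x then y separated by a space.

217 12

√327 = [18; 12,36, …], period ℓ=2 (even) → k=1
a_0=18:  p_0=18·1+0=18,  q_0=18·0+1=1
a_1=12:  p_1=12·18+1=217,  q_1=12·1+0=12
(x₁, y₁) = (217, 12);  217² − 327·12² = 1 ✓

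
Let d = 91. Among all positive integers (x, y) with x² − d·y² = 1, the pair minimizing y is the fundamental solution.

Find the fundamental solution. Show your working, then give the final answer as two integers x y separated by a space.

1574 165

d=91: √d = [9; 1,1,5,1,5,1,1,18] (ℓ=8, even), read p_7/q_7
k=0  a_k=9  p_k/q_k = 9/1
k=1  a_k=1  p_k/q_k = 10/1
k=2  a_k=1  p_k/q_k = 19/2
k=3  a_k=5  p_k/q_k = 105/11
k=4  a_k=1  p_k/q_k = 124/13
k=5  a_k=5  p_k/q_k = 725/76
k=6  a_k=1  p_k/q_k = 849/89
k=7  a_k=1  p_k/q_k = 1574/165
fundamental: x₁=1574, y₁=165  (since 2477476 − 91·27225 = 1)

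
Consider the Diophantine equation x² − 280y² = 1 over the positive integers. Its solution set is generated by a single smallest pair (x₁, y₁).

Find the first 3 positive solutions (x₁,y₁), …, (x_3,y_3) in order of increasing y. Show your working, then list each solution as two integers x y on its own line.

251 15
126001 7530
63252251 3780045

d=280: √d = [16; 1,2,1,2,1,32] (ℓ=6, even), read p_5/q_5
step 0: (16, 1)  from 16·(1,0) + (0,1)
…
step 2: (50, 3)  from 2·(17,1) + (16,1)
step 3: (67, 4)  from 1·(50,3) + (17,1)
step 4: (184, 11)  from 2·(67,4) + (50,3)
step 5: (251, 15)  from 1·(184,11) + (67,4)
→ (251, 15).  Check: 251²=63001, 280·15²=63000, difference 1.
k=2:  x_2 = 251·251+280·15·15 = 126001,  y_2 = 251·15+15·251 = 7530
k=3:  x_3 = 251·126001+280·15·7530 = 63252251,  y_3 = 251·7530+15·126001 = 3780045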